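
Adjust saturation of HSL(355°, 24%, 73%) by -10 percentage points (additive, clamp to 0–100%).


Original S = 24%
Adjustment = -10 percentage points
New S = 24 + (-10) = 14
Clamp to [0, 100] → 14
= HSL(355°, 14%, 73%)


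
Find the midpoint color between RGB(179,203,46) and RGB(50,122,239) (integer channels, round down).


Midpoint: each channel = ⌊(C₁+C₂)/2⌋
R: ⌊(179+50)/2⌋ = 114
G: ⌊(203+122)/2⌋ = 162
B: ⌊(46+239)/2⌋ = 142
= RGB(114, 162, 142)


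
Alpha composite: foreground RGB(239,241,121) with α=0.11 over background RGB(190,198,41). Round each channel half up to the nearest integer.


C = α×F + (1-α)×B, with 1-α = 0.89
R: 0.11×239 + 0.89×190 = 26.29 + 169.10 = 195.39 → 195
G: 0.11×241 + 0.89×198 = 26.51 + 176.22 = 202.73 → 203
B: 0.11×121 + 0.89×41 = 13.31 + 36.49 = 49.80 → 50
= RGB(195, 203, 50)


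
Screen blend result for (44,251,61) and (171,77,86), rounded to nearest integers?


Screen: C = 255 - (255-A)×(255-B)/255, rounded to nearest integer
R: 255 - (255-44)×(255-171)/255 = 255 - 17724/255 ≈ 255 - 69.506 = 185.494 → 185
G: 255 - (255-251)×(255-77)/255 = 255 - 712/255 ≈ 255 - 2.792 = 252.208 → 252
B: 255 - (255-61)×(255-86)/255 = 255 - 32786/255 ≈ 255 - 128.573 = 126.427 → 126
= RGB(185, 252, 126)


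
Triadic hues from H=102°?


Triadic: equally spaced at 120° intervals
H1 = 102°
H2 = (102 + 120) mod 360 = 222°
H3 = (102 + 240) mod 360 = 342°
Triadic = 102°, 222°, 342°


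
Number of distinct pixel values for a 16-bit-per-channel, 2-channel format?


Total bits = 16 bits/channel × 2 channels = 32 bits
Distinct pixel values = 2^32
= 4,294,967,296 pixel values


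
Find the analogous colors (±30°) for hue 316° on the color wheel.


Base hue: 316°
Left analog: (316 - 30) mod 360 = 286°
Right analog: (316 + 30) mod 360 = 346°
Analogous hues = 286° and 346°


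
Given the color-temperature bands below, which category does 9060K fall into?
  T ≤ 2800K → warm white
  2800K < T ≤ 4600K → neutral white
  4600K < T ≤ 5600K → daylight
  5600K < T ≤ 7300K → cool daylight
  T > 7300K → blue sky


Temperature: 9060K
9060K > 7300K → blue sky
Classification: blue sky


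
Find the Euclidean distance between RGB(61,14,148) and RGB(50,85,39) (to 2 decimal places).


d = √[(R₁-R₂)² + (G₁-G₂)² + (B₁-B₂)²]
d = √[(61-50)² + (14-85)² + (148-39)²]
d = √[121 + 5041 + 11881]
d = √17043
d ≈ 130.55


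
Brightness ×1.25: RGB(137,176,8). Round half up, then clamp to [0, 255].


Multiply each channel by 1.25, round half up, clamp to [0, 255]
R: 137×1.25 = 171.25 → round → 171
G: 176×1.25 = 220
B: 8×1.25 = 10
= RGB(171, 220, 10)


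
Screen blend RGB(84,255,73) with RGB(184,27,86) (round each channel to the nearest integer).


Screen: C = 255 - (255-A)×(255-B)/255, rounded to nearest integer
R: 255 - (255-84)×(255-184)/255 = 255 - 12141/255 ≈ 255 - 47.612 = 207.388 → 207
G: 255 - (255-255)×(255-27)/255 = 255 - 0/255 ≈ 255 - 0.000 = 255.000 → 255
B: 255 - (255-73)×(255-86)/255 = 255 - 30758/255 ≈ 255 - 120.620 = 134.380 → 134
= RGB(207, 255, 134)


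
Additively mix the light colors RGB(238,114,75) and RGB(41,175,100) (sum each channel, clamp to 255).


Additive: each channel = min(255, C₁+C₂)
R: 238+41 = 279 → 255
G: 114+175 = 289 → 255
B: 75+100 = 175 → 175
= RGB(255, 255, 175)


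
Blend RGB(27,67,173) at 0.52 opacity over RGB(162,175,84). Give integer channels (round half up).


C = α×F + (1-α)×B, with 1-α = 0.48
R: 0.52×27 + 0.48×162 = 14.04 + 77.76 = 91.80 → 92
G: 0.52×67 + 0.48×175 = 34.84 + 84.00 = 118.84 → 119
B: 0.52×173 + 0.48×84 = 89.96 + 40.32 = 130.28 → 130
= RGB(92, 119, 130)


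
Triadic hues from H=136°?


Triadic: equally spaced at 120° intervals
H1 = 136°
H2 = (136 + 120) mod 360 = 256°
H3 = (136 + 240) mod 360 = 16°
Triadic = 136°, 256°, 16°


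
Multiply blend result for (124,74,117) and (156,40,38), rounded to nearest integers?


Multiply: C = A×B/255, rounded to nearest integer
R: 124×156/255 = 19344/255 ≈ 75.859 → 76
G: 74×40/255 = 2960/255 ≈ 11.608 → 12
B: 117×38/255 = 4446/255 ≈ 17.435 → 17
= RGB(76, 12, 17)


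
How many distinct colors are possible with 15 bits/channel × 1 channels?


Total bits = 15 bits/channel × 1 channels = 15 bits
Distinct colors = 2^15
= 32,768 colors


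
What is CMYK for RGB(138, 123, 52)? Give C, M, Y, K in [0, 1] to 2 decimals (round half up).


R'=138/255≈0.5412, G'=123/255≈0.4824, B'=52/255≈0.2039
K = 1 - max(R',G',B') = 1 - 138/255 = 117/255 = 0.45882… → 0.46
(1-R'-K)/(1-K) simplifies to (max-R)/max with max = 138:
C = (138-138)/138 = 0/138 = 0 → 0.00
M = (138-123)/138 = 15/138 = 0.10869… → 0.11
Y = (138-52)/138 = 86/138 = 0.62318… → 0.62
= CMYK(0.00, 0.11, 0.62, 0.46)


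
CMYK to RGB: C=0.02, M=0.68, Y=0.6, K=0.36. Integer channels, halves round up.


R = 255 × (1-C) × (1-K) = 255 × 0.98 × 0.64 = 159.936 → 160
G = 255 × (1-M) × (1-K) = 255 × 0.32 × 0.64 = 52.224 → 52
B = 255 × (1-Y) × (1-K) = 255 × 0.40 × 0.64 = 65.28 → 65
= RGB(160, 52, 65)


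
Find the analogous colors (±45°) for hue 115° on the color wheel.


Base hue: 115°
Left analog: (115 - 45) mod 360 = 70°
Right analog: (115 + 45) mod 360 = 160°
Analogous hues = 70° and 160°


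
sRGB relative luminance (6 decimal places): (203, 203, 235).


Linearize each channel (sRGB transfer function): c = v/255; c_lin = c/12.92 if c ≤ 0.04045, else ((c+0.055)/1.055)^2.4
  R: 203/255 ≈ 0.796078 > 0.04045 → ((0.796078+0.055)/1.055)^2.4 ≈ 0.597202
  G: 203/255 ≈ 0.796078 > 0.04045 → ((0.796078+0.055)/1.055)^2.4 ≈ 0.597202
  B: 235/255 ≈ 0.921569 > 0.04045 → ((0.921569+0.055)/1.055)^2.4 ≈ 0.830770
R_lin = 0.597202, G_lin = 0.597202, B_lin = 0.830770
L = 0.2126×R + 0.7152×G + 0.0722×B
L = 0.2126×0.597202 + 0.7152×0.597202 + 0.0722×0.830770
L ≈ 0.614065


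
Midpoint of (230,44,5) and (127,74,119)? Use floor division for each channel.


Midpoint: each channel = ⌊(C₁+C₂)/2⌋
R: ⌊(230+127)/2⌋ = 178
G: ⌊(44+74)/2⌋ = 59
B: ⌊(5+119)/2⌋ = 62
= RGB(178, 59, 62)


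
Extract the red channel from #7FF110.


Color: #7FF110
R = 7F = 127
G = F1 = 241
B = 10 = 16
Red = 127


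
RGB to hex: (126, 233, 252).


R = 126 → 7E (hex)
G = 233 → E9 (hex)
B = 252 → FC (hex)
Hex = #7EE9FC


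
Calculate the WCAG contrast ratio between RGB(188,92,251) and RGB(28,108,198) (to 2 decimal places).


Linearize each sRGB channel c=v/255: c/12.92 if c ≤ 0.04045 else ((c+0.055)/1.055)^2.4
L = 0.2126×R_lin + 0.7152×G_lin + 0.0722×B_lin
Color 1 (188,92,251):
  R=188: 188/255≈0.7373 > 0.04045 → ((0.7373+0.055)/1.055)^2.4 ≈ 0.50289
  G=92: 92/255≈0.3608 > 0.04045 → ((0.3608+0.055)/1.055)^2.4 ≈ 0.10702
  B=251: 251/255≈0.9843 > 0.04045 → ((0.9843+0.055)/1.055)^2.4 ≈ 0.96469
  L1 = 0.2126×0.50289 + 0.7152×0.10702 + 0.0722×0.96469 ≈ 0.25311
Color 2 (28,108,198):
  R=28: 28/255≈0.1098 > 0.04045 → ((0.1098+0.055)/1.055)^2.4 ≈ 0.01161
  G=108: 108/255≈0.4235 > 0.04045 → ((0.4235+0.055)/1.055)^2.4 ≈ 0.14996
  B=198: 198/255≈0.7765 > 0.04045 → ((0.7765+0.055)/1.055)^2.4 ≈ 0.56471
  L2 = 0.2126×0.01161 + 0.7152×0.14996 + 0.0722×0.56471 ≈ 0.15049
Lighter = 0.25311, Darker = 0.15049
Ratio = (L_lighter + 0.05) / (L_darker + 0.05)
Ratio = (0.25311 + 0.05) / (0.15049 + 0.05) = 0.30311 / 0.20049 ≈ 1.5118
Ratio ≈ 1.51:1


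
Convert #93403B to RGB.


93 → 147 (R)
40 → 64 (G)
3B → 59 (B)
= RGB(147, 64, 59)


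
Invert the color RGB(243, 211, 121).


Invert: (255-R, 255-G, 255-B)
R: 255-243 = 12
G: 255-211 = 44
B: 255-121 = 134
= RGB(12, 44, 134)


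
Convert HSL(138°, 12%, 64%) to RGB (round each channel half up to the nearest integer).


H=138°, S=0.12, L=0.64
C = (1-|2L-1|)×S = (1-|0.28|)×0.12 = 0.0864
H' = H/60 = 138/60 ≈ 2.3000; X = C×(1-|H' mod 2 - 1|) = 0.02592
m = L - C/2 = 0.64 - 0.0432 = 0.5968
Sector ⌊H'⌋ = 2 → (R',G',B') = (0.0, 0.0864, 0.02592)
RGB = ((R'+m)×255, (G'+m)×255, (B'+m)×255) = (152.184, 174.216, 158.7936)
Round half up → RGB(152, 174, 159)


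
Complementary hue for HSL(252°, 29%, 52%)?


Complement = opposite side of color wheel = hue + 180°
H' = (252 + 180) mod 360 = 72°
S and L unchanged.
= HSL(72°, 29%, 52%)


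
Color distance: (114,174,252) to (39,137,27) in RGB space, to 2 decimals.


d = √[(R₁-R₂)² + (G₁-G₂)² + (B₁-B₂)²]
d = √[(114-39)² + (174-137)² + (252-27)²]
d = √[5625 + 1369 + 50625]
d = √57619
d ≈ 240.04


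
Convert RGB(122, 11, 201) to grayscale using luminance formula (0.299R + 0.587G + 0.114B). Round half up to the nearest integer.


Gray = 0.299×R + 0.587×G + 0.114×B
Gray = 0.299×122 + 0.587×11 + 0.114×201
Gray = 36.478 + 6.457 + 22.914
Gray = 65.849 → round half up → 66
Gray = 66


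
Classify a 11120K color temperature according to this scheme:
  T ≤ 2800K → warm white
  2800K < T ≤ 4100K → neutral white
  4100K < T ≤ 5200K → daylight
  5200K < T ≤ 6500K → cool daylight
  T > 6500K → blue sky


Temperature: 11120K
11120K > 6500K → blue sky
Classification: blue sky


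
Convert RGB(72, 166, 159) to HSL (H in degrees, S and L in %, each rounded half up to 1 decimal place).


Normalize: R'=72/255≈0.2824, G'=166/255≈0.6510, B'=159/255≈0.6235
Max=166/255, Min=72/255, Δ=Max-Min=94/255
L = (Max+Min)/2 = (166+72)/510 = 238/510 = 0.46666… → L = 46.7%
L ≤ 0.5 → S = Δ/(Max+Min) = 94/(166+72) = 94/238 = 0.39495… → S = 39.5%
(the 1/255 factors cancel in S and H, so raw channel differences can be used)
Max is G' → H = 60 × ((B-R)/Δ + 2) = 60 × ((159-72)/94 + 2)
  87/94 + 2 = 0.9255… + 2 = 2.9255…
  H = 60 × 2.9255… = 175.531…° → H = 175.5°
= HSL(175.5°, 39.5%, 46.7%)


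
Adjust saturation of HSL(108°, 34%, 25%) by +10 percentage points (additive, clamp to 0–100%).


Original S = 34%
Adjustment = +10 percentage points
New S = 34 + (10) = 44
Clamp to [0, 100] → 44
= HSL(108°, 44%, 25%)


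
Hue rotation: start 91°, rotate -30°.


New hue = (H + rotation) mod 360
New hue = (91 -30) mod 360
= 61 mod 360
= 61°


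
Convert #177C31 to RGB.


17 → 23 (R)
7C → 124 (G)
31 → 49 (B)
= RGB(23, 124, 49)


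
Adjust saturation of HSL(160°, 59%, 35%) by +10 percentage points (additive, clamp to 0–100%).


Original S = 59%
Adjustment = +10 percentage points
New S = 59 + (10) = 69
Clamp to [0, 100] → 69
= HSL(160°, 69%, 35%)


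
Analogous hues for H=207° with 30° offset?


Base hue: 207°
Left analog: (207 - 30) mod 360 = 177°
Right analog: (207 + 30) mod 360 = 237°
Analogous hues = 177° and 237°


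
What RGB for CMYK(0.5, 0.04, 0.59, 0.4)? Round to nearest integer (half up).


R = 255 × (1-C) × (1-K) = 255 × 0.50 × 0.60 = 76.5 → 77
G = 255 × (1-M) × (1-K) = 255 × 0.96 × 0.60 = 146.88 → 147
B = 255 × (1-Y) × (1-K) = 255 × 0.41 × 0.60 = 62.73 → 63
= RGB(77, 147, 63)


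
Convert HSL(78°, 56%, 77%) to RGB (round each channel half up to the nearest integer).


H=78°, S=0.56, L=0.77
C = (1-|2L-1|)×S = (1-|0.54|)×0.56 = 0.2576
H' = H/60 = 78/60 ≈ 1.3000; X = C×(1-|H' mod 2 - 1|) = 0.18032
m = L - C/2 = 0.77 - 0.1288 = 0.6412
Sector ⌊H'⌋ = 1 → (R',G',B') = (0.18032, 0.2576, 0.0)
RGB = ((R'+m)×255, (G'+m)×255, (B'+m)×255) = (209.4876, 229.194, 163.506)
Round half up → RGB(209, 229, 164)


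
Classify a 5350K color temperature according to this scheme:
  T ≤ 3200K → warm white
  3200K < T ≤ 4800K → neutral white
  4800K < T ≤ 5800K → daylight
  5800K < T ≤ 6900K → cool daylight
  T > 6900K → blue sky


Temperature: 5350K
4800K < 5350K ≤ 5800K → daylight
Classification: daylight


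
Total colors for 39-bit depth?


Colors = 2^bits = 2^39
= 549,755,813,888 colors


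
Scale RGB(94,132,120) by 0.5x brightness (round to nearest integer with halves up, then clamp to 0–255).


Multiply each channel by 0.5, round half up, clamp to [0, 255]
R: 94×0.5 = 47
G: 132×0.5 = 66
B: 120×0.5 = 60
= RGB(47, 66, 60)


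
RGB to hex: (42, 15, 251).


R = 42 → 2A (hex)
G = 15 → 0F (hex)
B = 251 → FB (hex)
Hex = #2A0FFB


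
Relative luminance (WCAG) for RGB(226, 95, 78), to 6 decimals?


Linearize each channel (sRGB transfer function): c = v/255; c_lin = c/12.92 if c ≤ 0.04045, else ((c+0.055)/1.055)^2.4
  R: 226/255 ≈ 0.886275 > 0.04045 → ((0.886275+0.055)/1.055)^2.4 ≈ 0.760525
  G: 95/255 ≈ 0.372549 > 0.04045 → ((0.372549+0.055)/1.055)^2.4 ≈ 0.114435
  B: 78/255 ≈ 0.305882 > 0.04045 → ((0.305882+0.055)/1.055)^2.4 ≈ 0.076185
R_lin = 0.760525, G_lin = 0.114435, B_lin = 0.076185
L = 0.2126×R + 0.7152×G + 0.0722×B
L = 0.2126×0.760525 + 0.7152×0.114435 + 0.0722×0.076185
L ≈ 0.249032


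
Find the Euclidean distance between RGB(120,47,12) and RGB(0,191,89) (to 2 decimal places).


d = √[(R₁-R₂)² + (G₁-G₂)² + (B₁-B₂)²]
d = √[(120-0)² + (47-191)² + (12-89)²]
d = √[14400 + 20736 + 5929]
d = √41065
d ≈ 202.65


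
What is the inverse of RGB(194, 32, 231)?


Invert: (255-R, 255-G, 255-B)
R: 255-194 = 61
G: 255-32 = 223
B: 255-231 = 24
= RGB(61, 223, 24)


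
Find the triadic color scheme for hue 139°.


Triadic: equally spaced at 120° intervals
H1 = 139°
H2 = (139 + 120) mod 360 = 259°
H3 = (139 + 240) mod 360 = 19°
Triadic = 139°, 259°, 19°


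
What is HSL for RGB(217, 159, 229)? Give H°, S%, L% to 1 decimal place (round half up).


Normalize: R'=217/255≈0.8510, G'=159/255≈0.6235, B'=229/255≈0.8980
Max=229/255, Min=159/255, Δ=Max-Min=70/255
L = (Max+Min)/2 = (229+159)/510 = 388/510 = 0.76078… → L = 76.1%
L > 0.5 → S = Δ/(2-Max-Min) = 70/(510-229-159) = 70/122 = 0.57377… → S = 57.4%
(the 1/255 factors cancel in S and H, so raw channel differences can be used)
Max is B' → H = 60 × ((R-G)/Δ + 4) = 60 × ((217-159)/70 + 4)
  58/70 + 4 = 0.8285… + 4 = 4.8285…
  H = 60 × 4.8285… = 289.714…° → H = 289.7°
= HSL(289.7°, 57.4%, 76.1%)


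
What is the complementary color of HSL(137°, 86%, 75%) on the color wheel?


Complement = opposite side of color wheel = hue + 180°
H' = (137 + 180) mod 360 = 317°
S and L unchanged.
= HSL(317°, 86%, 75%)


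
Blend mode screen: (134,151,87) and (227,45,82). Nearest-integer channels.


Screen: C = 255 - (255-A)×(255-B)/255, rounded to nearest integer
R: 255 - (255-134)×(255-227)/255 = 255 - 3388/255 ≈ 255 - 13.286 = 241.714 → 242
G: 255 - (255-151)×(255-45)/255 = 255 - 21840/255 ≈ 255 - 85.647 = 169.353 → 169
B: 255 - (255-87)×(255-82)/255 = 255 - 29064/255 ≈ 255 - 113.976 = 141.024 → 141
= RGB(242, 169, 141)


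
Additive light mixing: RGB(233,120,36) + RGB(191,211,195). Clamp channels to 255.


Additive: each channel = min(255, C₁+C₂)
R: 233+191 = 424 → 255
G: 120+211 = 331 → 255
B: 36+195 = 231 → 231
= RGB(255, 255, 231)


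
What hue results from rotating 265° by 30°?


New hue = (H + rotation) mod 360
New hue = (265 + 30) mod 360
= 295 mod 360
= 295°


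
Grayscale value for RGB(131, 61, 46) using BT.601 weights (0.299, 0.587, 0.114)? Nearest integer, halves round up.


Gray = 0.299×R + 0.587×G + 0.114×B
Gray = 0.299×131 + 0.587×61 + 0.114×46
Gray = 39.169 + 35.807 + 5.244
Gray = 80.220 → round half up → 80
Gray = 80


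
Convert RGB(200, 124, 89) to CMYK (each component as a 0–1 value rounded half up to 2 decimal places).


R'=200/255≈0.7843, G'=124/255≈0.4863, B'=89/255≈0.3490
K = 1 - max(R',G',B') = 1 - 200/255 = 55/255 = 0.21568… → 0.22
(1-R'-K)/(1-K) simplifies to (max-R)/max with max = 200:
C = (200-200)/200 = 0/200 = 0 → 0.00
M = (200-124)/200 = 76/200 = 0.38 → 0.38
Y = (200-89)/200 = 111/200 = 0.555 → 0.56
= CMYK(0.00, 0.38, 0.56, 0.22)


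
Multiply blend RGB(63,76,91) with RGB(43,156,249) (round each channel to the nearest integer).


Multiply: C = A×B/255, rounded to nearest integer
R: 63×43/255 = 2709/255 ≈ 10.624 → 11
G: 76×156/255 = 11856/255 ≈ 46.494 → 46
B: 91×249/255 = 22659/255 ≈ 88.859 → 89
= RGB(11, 46, 89)


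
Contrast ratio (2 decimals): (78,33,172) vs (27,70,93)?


Linearize each sRGB channel c=v/255: c/12.92 if c ≤ 0.04045 else ((c+0.055)/1.055)^2.4
L = 0.2126×R_lin + 0.7152×G_lin + 0.0722×B_lin
Color 1 (78,33,172):
  R=78: 78/255≈0.3059 > 0.04045 → ((0.3059+0.055)/1.055)^2.4 ≈ 0.07619
  G=33: 33/255≈0.1294 > 0.04045 → ((0.1294+0.055)/1.055)^2.4 ≈ 0.01521
  B=172: 172/255≈0.6745 > 0.04045 → ((0.6745+0.055)/1.055)^2.4 ≈ 0.41254
  L1 = 0.2126×0.07619 + 0.7152×0.01521 + 0.0722×0.41254 ≈ 0.05686
Color 2 (27,70,93):
  R=27: 27/255≈0.1059 > 0.04045 → ((0.1059+0.055)/1.055)^2.4 ≈ 0.01096
  G=70: 70/255≈0.2745 > 0.04045 → ((0.2745+0.055)/1.055)^2.4 ≈ 0.06125
  B=93: 93/255≈0.3647 > 0.04045 → ((0.3647+0.055)/1.055)^2.4 ≈ 0.10946
  L2 = 0.2126×0.01096 + 0.7152×0.06125 + 0.0722×0.10946 ≈ 0.05404
Lighter = 0.05686, Darker = 0.05404
Ratio = (L_lighter + 0.05) / (L_darker + 0.05)
Ratio = (0.05686 + 0.05) / (0.05404 + 0.05) = 0.10686 / 0.10404 ≈ 1.0271
Ratio ≈ 1.03:1


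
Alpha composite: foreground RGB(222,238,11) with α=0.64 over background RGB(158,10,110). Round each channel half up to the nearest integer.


C = α×F + (1-α)×B, with 1-α = 0.36
R: 0.64×222 + 0.36×158 = 142.08 + 56.88 = 198.96 → 199
G: 0.64×238 + 0.36×10 = 152.32 + 3.60 = 155.92 → 156
B: 0.64×11 + 0.36×110 = 7.04 + 39.60 = 46.64 → 47
= RGB(199, 156, 47)


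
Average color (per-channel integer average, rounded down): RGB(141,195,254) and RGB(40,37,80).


Midpoint: each channel = ⌊(C₁+C₂)/2⌋
R: ⌊(141+40)/2⌋ = 90
G: ⌊(195+37)/2⌋ = 116
B: ⌊(254+80)/2⌋ = 167
= RGB(90, 116, 167)


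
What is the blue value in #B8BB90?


Color: #B8BB90
R = B8 = 184
G = BB = 187
B = 90 = 144
Blue = 144


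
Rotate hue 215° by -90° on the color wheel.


New hue = (H + rotation) mod 360
New hue = (215 -90) mod 360
= 125 mod 360
= 125°


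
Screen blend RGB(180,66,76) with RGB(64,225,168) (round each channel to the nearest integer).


Screen: C = 255 - (255-A)×(255-B)/255, rounded to nearest integer
R: 255 - (255-180)×(255-64)/255 = 255 - 14325/255 ≈ 255 - 56.176 = 198.824 → 199
G: 255 - (255-66)×(255-225)/255 = 255 - 5670/255 ≈ 255 - 22.235 = 232.765 → 233
B: 255 - (255-76)×(255-168)/255 = 255 - 15573/255 ≈ 255 - 61.071 = 193.929 → 194
= RGB(199, 233, 194)


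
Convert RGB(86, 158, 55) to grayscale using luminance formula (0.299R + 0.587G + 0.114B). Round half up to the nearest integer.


Gray = 0.299×R + 0.587×G + 0.114×B
Gray = 0.299×86 + 0.587×158 + 0.114×55
Gray = 25.714 + 92.746 + 6.270
Gray = 124.730 → round half up → 125
Gray = 125


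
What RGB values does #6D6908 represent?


6D → 109 (R)
69 → 105 (G)
08 → 8 (B)
= RGB(109, 105, 8)


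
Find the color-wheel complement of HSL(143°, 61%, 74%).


Complement = opposite side of color wheel = hue + 180°
H' = (143 + 180) mod 360 = 323°
S and L unchanged.
= HSL(323°, 61%, 74%)


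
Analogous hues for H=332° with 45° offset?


Base hue: 332°
Left analog: (332 - 45) mod 360 = 287°
Right analog: (332 + 45) mod 360 = 17°
Analogous hues = 287° and 17°


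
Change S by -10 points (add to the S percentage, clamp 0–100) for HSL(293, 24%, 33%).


Original S = 24%
Adjustment = -10 percentage points
New S = 24 + (-10) = 14
Clamp to [0, 100] → 14
= HSL(293°, 14%, 33%)


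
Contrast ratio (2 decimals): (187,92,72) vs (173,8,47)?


Linearize each sRGB channel c=v/255: c/12.92 if c ≤ 0.04045 else ((c+0.055)/1.055)^2.4
L = 0.2126×R_lin + 0.7152×G_lin + 0.0722×B_lin
Color 1 (187,92,72):
  R=187: 187/255≈0.7333 > 0.04045 → ((0.7333+0.055)/1.055)^2.4 ≈ 0.49693
  G=92: 92/255≈0.3608 > 0.04045 → ((0.3608+0.055)/1.055)^2.4 ≈ 0.10702
  B=72: 72/255≈0.2824 > 0.04045 → ((0.2824+0.055)/1.055)^2.4 ≈ 0.06480
  L1 = 0.2126×0.49693 + 0.7152×0.10702 + 0.0722×0.06480 ≈ 0.18687
Color 2 (173,8,47):
  R=173: 173/255≈0.6784 > 0.04045 → ((0.6784+0.055)/1.055)^2.4 ≈ 0.41789
  G=8: 8/255≈0.0314 ≤ 0.04045 → 0.0314/12.92 ≈ 0.00243
  B=47: 47/255≈0.1843 > 0.04045 → ((0.1843+0.055)/1.055)^2.4 ≈ 0.02843
  L2 = 0.2126×0.41789 + 0.7152×0.00243 + 0.0722×0.02843 ≈ 0.09263
Lighter = 0.18687, Darker = 0.09263
Ratio = (L_lighter + 0.05) / (L_darker + 0.05)
Ratio = (0.18687 + 0.05) / (0.09263 + 0.05) = 0.23687 / 0.14263 ≈ 1.6607
Ratio ≈ 1.66:1


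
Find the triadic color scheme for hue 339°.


Triadic: equally spaced at 120° intervals
H1 = 339°
H2 = (339 + 120) mod 360 = 99°
H3 = (339 + 240) mod 360 = 219°
Triadic = 339°, 99°, 219°


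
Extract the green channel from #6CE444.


Color: #6CE444
R = 6C = 108
G = E4 = 228
B = 44 = 68
Green = 228


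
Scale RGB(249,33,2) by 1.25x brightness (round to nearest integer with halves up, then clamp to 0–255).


Multiply each channel by 1.25, round half up, clamp to [0, 255]
R: 249×1.25 = 311.25 → round → 311 → clamp → 255
G: 33×1.25 = 41.25 → round → 41
B: 2×1.25 = 2.5 → round → 3
= RGB(255, 41, 3)


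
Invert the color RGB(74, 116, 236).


Invert: (255-R, 255-G, 255-B)
R: 255-74 = 181
G: 255-116 = 139
B: 255-236 = 19
= RGB(181, 139, 19)


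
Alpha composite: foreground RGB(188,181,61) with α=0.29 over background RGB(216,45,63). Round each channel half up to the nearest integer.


C = α×F + (1-α)×B, with 1-α = 0.71
R: 0.29×188 + 0.71×216 = 54.52 + 153.36 = 207.88 → 208
G: 0.29×181 + 0.71×45 = 52.49 + 31.95 = 84.44 → 84
B: 0.29×61 + 0.71×63 = 17.69 + 44.73 = 62.42 → 62
= RGB(208, 84, 62)


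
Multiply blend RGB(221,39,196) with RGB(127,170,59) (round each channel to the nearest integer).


Multiply: C = A×B/255, rounded to nearest integer
R: 221×127/255 = 28067/255 ≈ 110.067 → 110
G: 39×170/255 = 6630/255 ≈ 26.000 → 26
B: 196×59/255 = 11564/255 ≈ 45.349 → 45
= RGB(110, 26, 45)


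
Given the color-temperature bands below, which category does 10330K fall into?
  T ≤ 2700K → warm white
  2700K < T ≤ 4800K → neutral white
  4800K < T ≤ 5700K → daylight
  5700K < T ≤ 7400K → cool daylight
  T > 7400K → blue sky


Temperature: 10330K
10330K > 7400K → blue sky
Classification: blue sky


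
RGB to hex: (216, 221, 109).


R = 216 → D8 (hex)
G = 221 → DD (hex)
B = 109 → 6D (hex)
Hex = #D8DD6D


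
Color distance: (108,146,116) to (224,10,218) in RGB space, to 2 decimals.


d = √[(R₁-R₂)² + (G₁-G₂)² + (B₁-B₂)²]
d = √[(108-224)² + (146-10)² + (116-218)²]
d = √[13456 + 18496 + 10404]
d = √42356
d ≈ 205.81


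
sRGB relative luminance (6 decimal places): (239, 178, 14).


Linearize each channel (sRGB transfer function): c = v/255; c_lin = c/12.92 if c ≤ 0.04045, else ((c+0.055)/1.055)^2.4
  R: 239/255 ≈ 0.937255 > 0.04045 → ((0.937255+0.055)/1.055)^2.4 ≈ 0.863157
  G: 178/255 ≈ 0.698039 > 0.04045 → ((0.698039+0.055)/1.055)^2.4 ≈ 0.445201
  B: 14/255 ≈ 0.054902 > 0.04045 → ((0.054902+0.055)/1.055)^2.4 ≈ 0.004391
R_lin = 0.863157, G_lin = 0.445201, B_lin = 0.004391
L = 0.2126×R + 0.7152×G + 0.0722×B
L = 0.2126×0.863157 + 0.7152×0.445201 + 0.0722×0.004391
L ≈ 0.502232


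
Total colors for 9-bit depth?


Colors = 2^bits = 2^9
= 512 colors


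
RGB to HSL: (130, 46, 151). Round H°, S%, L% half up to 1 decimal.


Normalize: R'=130/255≈0.5098, G'=46/255≈0.1804, B'=151/255≈0.5922
Max=151/255, Min=46/255, Δ=Max-Min=105/255
L = (Max+Min)/2 = (151+46)/510 = 197/510 = 0.38627… → L = 38.6%
L ≤ 0.5 → S = Δ/(Max+Min) = 105/(151+46) = 105/197 = 0.53299… → S = 53.3%
(the 1/255 factors cancel in S and H, so raw channel differences can be used)
Max is B' → H = 60 × ((R-G)/Δ + 4) = 60 × ((130-46)/105 + 4)
  84/105 + 4 = 0.8 + 4 = 4.8
  H = 60 × 4.8 = 288° → H = 288.0°
= HSL(288.0°, 53.3%, 38.6%)


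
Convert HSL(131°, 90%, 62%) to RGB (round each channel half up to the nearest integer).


H=131°, S=0.90, L=0.62
C = (1-|2L-1|)×S = (1-|0.24|)×0.90 = 0.684
H' = H/60 = 131/60 ≈ 2.1833; X = C×(1-|H' mod 2 - 1|) = 0.1254
m = L - C/2 = 0.62 - 0.342 = 0.278
Sector ⌊H'⌋ = 2 → (R',G',B') = (0.0, 0.684, 0.1254)
RGB = ((R'+m)×255, (G'+m)×255, (B'+m)×255) = (70.89, 245.31, 102.867)
Round half up → RGB(71, 245, 103)


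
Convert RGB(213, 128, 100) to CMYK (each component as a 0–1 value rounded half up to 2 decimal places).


R'=213/255≈0.8353, G'=128/255≈0.5020, B'=100/255≈0.3922
K = 1 - max(R',G',B') = 1 - 213/255 = 42/255 = 0.16470… → 0.16
(1-R'-K)/(1-K) simplifies to (max-R)/max with max = 213:
C = (213-213)/213 = 0/213 = 0 → 0.00
M = (213-128)/213 = 85/213 = 0.39906… → 0.40
Y = (213-100)/213 = 113/213 = 0.53051… → 0.53
= CMYK(0.00, 0.40, 0.53, 0.16)


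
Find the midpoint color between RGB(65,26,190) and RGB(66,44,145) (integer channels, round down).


Midpoint: each channel = ⌊(C₁+C₂)/2⌋
R: ⌊(65+66)/2⌋ = 65
G: ⌊(26+44)/2⌋ = 35
B: ⌊(190+145)/2⌋ = 167
= RGB(65, 35, 167)


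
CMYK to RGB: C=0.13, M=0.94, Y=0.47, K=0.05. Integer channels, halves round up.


R = 255 × (1-C) × (1-K) = 255 × 0.87 × 0.95 = 210.7575 → 211
G = 255 × (1-M) × (1-K) = 255 × 0.06 × 0.95 = 14.535 → 15
B = 255 × (1-Y) × (1-K) = 255 × 0.53 × 0.95 = 128.3925 → 128
= RGB(211, 15, 128)


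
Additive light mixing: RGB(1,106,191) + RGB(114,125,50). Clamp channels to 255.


Additive: each channel = min(255, C₁+C₂)
R: 1+114 = 115 → 115
G: 106+125 = 231 → 231
B: 191+50 = 241 → 241
= RGB(115, 231, 241)


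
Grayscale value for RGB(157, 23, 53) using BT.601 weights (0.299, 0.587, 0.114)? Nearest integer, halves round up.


Gray = 0.299×R + 0.587×G + 0.114×B
Gray = 0.299×157 + 0.587×23 + 0.114×53
Gray = 46.943 + 13.501 + 6.042
Gray = 66.486 → round half up → 66
Gray = 66


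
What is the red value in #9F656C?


Color: #9F656C
R = 9F = 159
G = 65 = 101
B = 6C = 108
Red = 159


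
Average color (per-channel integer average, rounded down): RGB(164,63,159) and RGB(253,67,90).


Midpoint: each channel = ⌊(C₁+C₂)/2⌋
R: ⌊(164+253)/2⌋ = 208
G: ⌊(63+67)/2⌋ = 65
B: ⌊(159+90)/2⌋ = 124
= RGB(208, 65, 124)


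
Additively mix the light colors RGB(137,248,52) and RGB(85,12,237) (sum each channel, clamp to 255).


Additive: each channel = min(255, C₁+C₂)
R: 137+85 = 222 → 222
G: 248+12 = 260 → 255
B: 52+237 = 289 → 255
= RGB(222, 255, 255)


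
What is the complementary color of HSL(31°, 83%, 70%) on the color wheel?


Complement = opposite side of color wheel = hue + 180°
H' = (31 + 180) mod 360 = 211°
S and L unchanged.
= HSL(211°, 83%, 70%)


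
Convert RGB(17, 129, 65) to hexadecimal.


R = 17 → 11 (hex)
G = 129 → 81 (hex)
B = 65 → 41 (hex)
Hex = #118141


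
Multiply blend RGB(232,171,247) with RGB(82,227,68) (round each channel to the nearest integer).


Multiply: C = A×B/255, rounded to nearest integer
R: 232×82/255 = 19024/255 ≈ 74.604 → 75
G: 171×227/255 = 38817/255 ≈ 152.224 → 152
B: 247×68/255 = 16796/255 ≈ 65.867 → 66
= RGB(75, 152, 66)


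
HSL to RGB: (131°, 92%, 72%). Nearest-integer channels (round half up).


H=131°, S=0.92, L=0.72
C = (1-|2L-1|)×S = (1-|0.44|)×0.92 = 0.5152
H' = H/60 = 131/60 ≈ 2.1833; X = C×(1-|H' mod 2 - 1|) ≈ 0.0945
m = L - C/2 = 0.72 - 0.2576 = 0.4624
Sector ⌊H'⌋ = 2 → (R',G',B') = (0.0, 0.5152, ≈0.0945)
RGB = ((R'+m)×255, (G'+m)×255, (B'+m)×255) = (117.912, 249.288, 141.9976)
Round half up → RGB(118, 249, 142)


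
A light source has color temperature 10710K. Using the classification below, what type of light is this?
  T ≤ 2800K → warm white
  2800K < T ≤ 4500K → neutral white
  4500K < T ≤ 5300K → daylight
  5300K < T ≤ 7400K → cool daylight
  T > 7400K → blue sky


Temperature: 10710K
10710K > 7400K → blue sky
Classification: blue sky


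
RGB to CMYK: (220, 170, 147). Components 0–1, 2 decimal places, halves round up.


R'=220/255≈0.8627, G'=170/255≈0.6667, B'=147/255≈0.5765
K = 1 - max(R',G',B') = 1 - 220/255 = 35/255 = 0.13725… → 0.14
(1-R'-K)/(1-K) simplifies to (max-R)/max with max = 220:
C = (220-220)/220 = 0/220 = 0 → 0.00
M = (220-170)/220 = 50/220 = 0.22727… → 0.23
Y = (220-147)/220 = 73/220 = 0.33181… → 0.33
= CMYK(0.00, 0.23, 0.33, 0.14)


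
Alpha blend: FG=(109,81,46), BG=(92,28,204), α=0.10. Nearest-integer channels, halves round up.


C = α×F + (1-α)×B, with 1-α = 0.90
R: 0.10×109 + 0.90×92 = 10.90 + 82.80 = 93.70 → 94
G: 0.10×81 + 0.90×28 = 8.10 + 25.20 = 33.30 → 33
B: 0.10×46 + 0.90×204 = 4.60 + 183.60 = 188.20 → 188
= RGB(94, 33, 188)


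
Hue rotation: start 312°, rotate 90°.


New hue = (H + rotation) mod 360
New hue = (312 + 90) mod 360
= 402 mod 360
= 42°


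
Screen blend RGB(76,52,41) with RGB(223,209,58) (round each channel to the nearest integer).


Screen: C = 255 - (255-A)×(255-B)/255, rounded to nearest integer
R: 255 - (255-76)×(255-223)/255 = 255 - 5728/255 ≈ 255 - 22.463 = 232.537 → 233
G: 255 - (255-52)×(255-209)/255 = 255 - 9338/255 ≈ 255 - 36.620 = 218.380 → 218
B: 255 - (255-41)×(255-58)/255 = 255 - 42158/255 ≈ 255 - 165.325 = 89.675 → 90
= RGB(233, 218, 90)


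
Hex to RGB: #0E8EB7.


0E → 14 (R)
8E → 142 (G)
B7 → 183 (B)
= RGB(14, 142, 183)


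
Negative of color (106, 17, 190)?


Invert: (255-R, 255-G, 255-B)
R: 255-106 = 149
G: 255-17 = 238
B: 255-190 = 65
= RGB(149, 238, 65)


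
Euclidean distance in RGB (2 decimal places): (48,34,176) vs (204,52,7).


d = √[(R₁-R₂)² + (G₁-G₂)² + (B₁-B₂)²]
d = √[(48-204)² + (34-52)² + (176-7)²]
d = √[24336 + 324 + 28561]
d = √53221
d ≈ 230.70


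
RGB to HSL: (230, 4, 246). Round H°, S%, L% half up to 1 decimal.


Normalize: R'=230/255≈0.9020, G'=4/255≈0.0157, B'=246/255≈0.9647
Max=246/255, Min=4/255, Δ=Max-Min=242/255
L = (Max+Min)/2 = (246+4)/510 = 250/510 = 0.49019… → L = 49.0%
L ≤ 0.5 → S = Δ/(Max+Min) = 242/(246+4) = 242/250 = 0.968 → S = 96.8%
(the 1/255 factors cancel in S and H, so raw channel differences can be used)
Max is B' → H = 60 × ((R-G)/Δ + 4) = 60 × ((230-4)/242 + 4)
  226/242 + 4 = 0.9338… + 4 = 4.9338…
  H = 60 × 4.9338… = 296.033…° → H = 296.0°
= HSL(296.0°, 96.8%, 49.0%)


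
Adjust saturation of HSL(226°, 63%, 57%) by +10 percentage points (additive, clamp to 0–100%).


Original S = 63%
Adjustment = +10 percentage points
New S = 63 + (10) = 73
Clamp to [0, 100] → 73
= HSL(226°, 73%, 57%)


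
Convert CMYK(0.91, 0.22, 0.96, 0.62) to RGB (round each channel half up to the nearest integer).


R = 255 × (1-C) × (1-K) = 255 × 0.09 × 0.38 = 8.721 → 9
G = 255 × (1-M) × (1-K) = 255 × 0.78 × 0.38 = 75.582 → 76
B = 255 × (1-Y) × (1-K) = 255 × 0.04 × 0.38 = 3.876 → 4
= RGB(9, 76, 4)


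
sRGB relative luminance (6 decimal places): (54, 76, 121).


Linearize each channel (sRGB transfer function): c = v/255; c_lin = c/12.92 if c ≤ 0.04045, else ((c+0.055)/1.055)^2.4
  R: 54/255 ≈ 0.211765 > 0.04045 → ((0.211765+0.055)/1.055)^2.4 ≈ 0.036889
  G: 76/255 ≈ 0.298039 > 0.04045 → ((0.298039+0.055)/1.055)^2.4 ≈ 0.072272
  B: 121/255 ≈ 0.474510 > 0.04045 → ((0.474510+0.055)/1.055)^2.4 ≈ 0.191202
R_lin = 0.036889, G_lin = 0.072272, B_lin = 0.191202
L = 0.2126×R + 0.7152×G + 0.0722×B
L = 0.2126×0.036889 + 0.7152×0.072272 + 0.0722×0.191202
L ≈ 0.073336


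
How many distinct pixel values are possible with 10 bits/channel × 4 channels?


Total bits = 10 bits/channel × 4 channels = 40 bits
Distinct pixel values = 2^40
= 1,099,511,627,776 pixel values


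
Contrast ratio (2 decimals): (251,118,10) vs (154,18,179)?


Linearize each sRGB channel c=v/255: c/12.92 if c ≤ 0.04045 else ((c+0.055)/1.055)^2.4
L = 0.2126×R_lin + 0.7152×G_lin + 0.0722×B_lin
Color 1 (251,118,10):
  R=251: 251/255≈0.9843 > 0.04045 → ((0.9843+0.055)/1.055)^2.4 ≈ 0.96469
  G=118: 118/255≈0.4627 > 0.04045 → ((0.4627+0.055)/1.055)^2.4 ≈ 0.18116
  B=10: 10/255≈0.0392 ≤ 0.04045 → 0.0392/12.92 ≈ 0.00304
  L1 = 0.2126×0.96469 + 0.7152×0.18116 + 0.0722×0.00304 ≈ 0.33488
Color 2 (154,18,179):
  R=154: 154/255≈0.6039 > 0.04045 → ((0.6039+0.055)/1.055)^2.4 ≈ 0.32314
  G=18: 18/255≈0.0706 > 0.04045 → ((0.0706+0.055)/1.055)^2.4 ≈ 0.00605
  B=179: 179/255≈0.7020 > 0.04045 → ((0.7020+0.055)/1.055)^2.4 ≈ 0.45079
  L2 = 0.2126×0.32314 + 0.7152×0.00605 + 0.0722×0.45079 ≈ 0.10557
Lighter = 0.33488, Darker = 0.10557
Ratio = (L_lighter + 0.05) / (L_darker + 0.05)
Ratio = (0.33488 + 0.05) / (0.10557 + 0.05) = 0.38488 / 0.15557 ≈ 2.4740
Ratio ≈ 2.47:1


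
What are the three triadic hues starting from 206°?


Triadic: equally spaced at 120° intervals
H1 = 206°
H2 = (206 + 120) mod 360 = 326°
H3 = (206 + 240) mod 360 = 86°
Triadic = 206°, 326°, 86°


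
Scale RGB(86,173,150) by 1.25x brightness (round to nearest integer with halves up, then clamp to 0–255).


Multiply each channel by 1.25, round half up, clamp to [0, 255]
R: 86×1.25 = 107.5 → round → 108
G: 173×1.25 = 216.25 → round → 216
B: 150×1.25 = 187.5 → round → 188
= RGB(108, 216, 188)


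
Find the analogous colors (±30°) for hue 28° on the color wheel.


Base hue: 28°
Left analog: (28 - 30) mod 360 = 358°
Right analog: (28 + 30) mod 360 = 58°
Analogous hues = 358° and 58°


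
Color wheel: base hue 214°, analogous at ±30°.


Base hue: 214°
Left analog: (214 - 30) mod 360 = 184°
Right analog: (214 + 30) mod 360 = 244°
Analogous hues = 184° and 244°


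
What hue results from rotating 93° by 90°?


New hue = (H + rotation) mod 360
New hue = (93 + 90) mod 360
= 183 mod 360
= 183°


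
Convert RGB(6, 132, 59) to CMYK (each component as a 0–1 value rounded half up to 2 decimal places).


R'=6/255≈0.0235, G'=132/255≈0.5176, B'=59/255≈0.2314
K = 1 - max(R',G',B') = 1 - 132/255 = 123/255 = 0.48235… → 0.48
(1-R'-K)/(1-K) simplifies to (max-R)/max with max = 132:
C = (132-6)/132 = 126/132 = 0.95454… → 0.95
M = (132-132)/132 = 0/132 = 0 → 0.00
Y = (132-59)/132 = 73/132 = 0.55303… → 0.55
= CMYK(0.95, 0.00, 0.55, 0.48)


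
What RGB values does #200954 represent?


20 → 32 (R)
09 → 9 (G)
54 → 84 (B)
= RGB(32, 9, 84)


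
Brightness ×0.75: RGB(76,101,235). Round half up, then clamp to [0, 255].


Multiply each channel by 0.75, round half up, clamp to [0, 255]
R: 76×0.75 = 57
G: 101×0.75 = 75.75 → round → 76
B: 235×0.75 = 176.25 → round → 176
= RGB(57, 76, 176)


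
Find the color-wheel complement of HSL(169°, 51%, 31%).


Complement = opposite side of color wheel = hue + 180°
H' = (169 + 180) mod 360 = 349°
S and L unchanged.
= HSL(349°, 51%, 31%)


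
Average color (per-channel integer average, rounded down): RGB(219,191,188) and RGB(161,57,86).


Midpoint: each channel = ⌊(C₁+C₂)/2⌋
R: ⌊(219+161)/2⌋ = 190
G: ⌊(191+57)/2⌋ = 124
B: ⌊(188+86)/2⌋ = 137
= RGB(190, 124, 137)


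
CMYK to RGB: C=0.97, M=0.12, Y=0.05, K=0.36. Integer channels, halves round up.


R = 255 × (1-C) × (1-K) = 255 × 0.03 × 0.64 = 4.896 → 5
G = 255 × (1-M) × (1-K) = 255 × 0.88 × 0.64 = 143.616 → 144
B = 255 × (1-Y) × (1-K) = 255 × 0.95 × 0.64 = 155.04 → 155
= RGB(5, 144, 155)


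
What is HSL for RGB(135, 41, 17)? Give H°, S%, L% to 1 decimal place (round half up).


Normalize: R'=135/255≈0.5294, G'=41/255≈0.1608, B'=17/255≈0.0667
Max=135/255, Min=17/255, Δ=Max-Min=118/255
L = (Max+Min)/2 = (135+17)/510 = 152/510 = 0.29803… → L = 29.8%
L ≤ 0.5 → S = Δ/(Max+Min) = 118/(135+17) = 118/152 = 0.77631… → S = 77.6%
(the 1/255 factors cancel in S and H, so raw channel differences can be used)
Max is R' → H = 60 × (((G-B)/Δ) mod 6) = 60 × (((41-17)/118) mod 6)
  24/118 = 0.2033…
  H = 60 × 0.2033… = 12.203…° → H = 12.2°
= HSL(12.2°, 77.6%, 29.8%)


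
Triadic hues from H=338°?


Triadic: equally spaced at 120° intervals
H1 = 338°
H2 = (338 + 120) mod 360 = 98°
H3 = (338 + 240) mod 360 = 218°
Triadic = 338°, 98°, 218°


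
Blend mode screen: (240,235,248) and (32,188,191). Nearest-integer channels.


Screen: C = 255 - (255-A)×(255-B)/255, rounded to nearest integer
R: 255 - (255-240)×(255-32)/255 = 255 - 3345/255 ≈ 255 - 13.118 = 241.882 → 242
G: 255 - (255-235)×(255-188)/255 = 255 - 1340/255 ≈ 255 - 5.255 = 249.745 → 250
B: 255 - (255-248)×(255-191)/255 = 255 - 448/255 ≈ 255 - 1.757 = 253.243 → 253
= RGB(242, 250, 253)


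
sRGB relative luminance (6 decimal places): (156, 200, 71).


Linearize each channel (sRGB transfer function): c = v/255; c_lin = c/12.92 if c ≤ 0.04045, else ((c+0.055)/1.055)^2.4
  R: 156/255 ≈ 0.611765 > 0.04045 → ((0.611765+0.055)/1.055)^2.4 ≈ 0.332452
  G: 200/255 ≈ 0.784314 > 0.04045 → ((0.784314+0.055)/1.055)^2.4 ≈ 0.577580
  B: 71/255 ≈ 0.278431 > 0.04045 → ((0.278431+0.055)/1.055)^2.4 ≈ 0.063010
R_lin = 0.332452, G_lin = 0.577580, B_lin = 0.063010
L = 0.2126×R + 0.7152×G + 0.0722×B
L = 0.2126×0.332452 + 0.7152×0.577580 + 0.0722×0.063010
L ≈ 0.488314


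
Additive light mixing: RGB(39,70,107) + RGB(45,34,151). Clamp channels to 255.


Additive: each channel = min(255, C₁+C₂)
R: 39+45 = 84 → 84
G: 70+34 = 104 → 104
B: 107+151 = 258 → 255
= RGB(84, 104, 255)


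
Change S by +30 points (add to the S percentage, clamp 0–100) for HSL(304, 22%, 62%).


Original S = 22%
Adjustment = +30 percentage points
New S = 22 + (30) = 52
Clamp to [0, 100] → 52
= HSL(304°, 52%, 62%)


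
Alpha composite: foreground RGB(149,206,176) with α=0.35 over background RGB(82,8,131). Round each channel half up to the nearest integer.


C = α×F + (1-α)×B, with 1-α = 0.65
R: 0.35×149 + 0.65×82 = 52.15 + 53.30 = 105.45 → 105
G: 0.35×206 + 0.65×8 = 72.10 + 5.20 = 77.30 → 77
B: 0.35×176 + 0.65×131 = 61.60 + 85.15 = 146.75 → 147
= RGB(105, 77, 147)


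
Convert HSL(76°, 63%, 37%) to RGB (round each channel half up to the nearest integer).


H=76°, S=0.63, L=0.37
C = (1-|2L-1|)×S = (1-|-0.26|)×0.63 = 0.4662
H' = H/60 = 76/60 ≈ 1.2667; X = C×(1-|H' mod 2 - 1|) = 0.34188
m = L - C/2 = 0.37 - 0.2331 = 0.1369
Sector ⌊H'⌋ = 1 → (R',G',B') = (0.34188, 0.4662, 0.0)
RGB = ((R'+m)×255, (G'+m)×255, (B'+m)×255) = (122.0889, 153.7905, 34.9095)
Round half up → RGB(122, 154, 35)


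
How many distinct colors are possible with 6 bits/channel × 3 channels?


Total bits = 6 bits/channel × 3 channels = 18 bits
Distinct colors = 2^18
= 262,144 colors


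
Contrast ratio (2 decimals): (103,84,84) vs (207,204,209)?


Linearize each sRGB channel c=v/255: c/12.92 if c ≤ 0.04045 else ((c+0.055)/1.055)^2.4
L = 0.2126×R_lin + 0.7152×G_lin + 0.0722×B_lin
Color 1 (103,84,84):
  R=103: 103/255≈0.4039 > 0.04045 → ((0.4039+0.055)/1.055)^2.4 ≈ 0.13563
  G=84: 84/255≈0.3294 > 0.04045 → ((0.3294+0.055)/1.055)^2.4 ≈ 0.08866
  B=84: 84/255≈0.3294 > 0.04045 → ((0.3294+0.055)/1.055)^2.4 ≈ 0.08866
  L1 = 0.2126×0.13563 + 0.7152×0.08866 + 0.0722×0.08866 ≈ 0.09864
Color 2 (207,204,209):
  R=207: 207/255≈0.8118 > 0.04045 → ((0.8118+0.055)/1.055)^2.4 ≈ 0.62396
  G=204: 204/255≈0.8000 > 0.04045 → ((0.8000+0.055)/1.055)^2.4 ≈ 0.60383
  B=209: 209/255≈0.8196 > 0.04045 → ((0.8196+0.055)/1.055)^2.4 ≈ 0.63760
  L2 = 0.2126×0.62396 + 0.7152×0.60383 + 0.0722×0.63760 ≈ 0.61055
Lighter = 0.61055, Darker = 0.09864
Ratio = (L_lighter + 0.05) / (L_darker + 0.05)
Ratio = (0.61055 + 0.05) / (0.09864 + 0.05) = 0.66055 / 0.14864 ≈ 4.4438
Ratio ≈ 4.44:1
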